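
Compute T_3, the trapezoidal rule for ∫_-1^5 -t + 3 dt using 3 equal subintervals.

6

Δt = (5 − (-1))/3 = 2.
f(-1) = 4, f(1) = 2, f(3) = 0, f(5) = -2.
T_3 = (Δt/2)·[f(t_0) + 2f(t_1) + 2f(t_2) + f(t_3)].
Sum = 6.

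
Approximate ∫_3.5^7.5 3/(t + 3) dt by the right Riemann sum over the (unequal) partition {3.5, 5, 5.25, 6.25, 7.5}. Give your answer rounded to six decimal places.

Subinterval widths: 1.5, 0.25, 1, 1.25.
Right endpoints: 5, 5.25, 6.25, 7.5.
f(5) = 0.375, f(5.25) = 4/11, f(6.25) = 12/37, f(7.5) = 2/7.
Sum = Σ Δt_i · f(t_i).
Sum ≈ 1.334876.

1.334876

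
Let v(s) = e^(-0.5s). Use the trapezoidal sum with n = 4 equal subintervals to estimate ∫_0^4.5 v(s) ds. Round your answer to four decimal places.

1.8361

Δs = (4.5 − 0)/4 = 1.125.
v(0) ≈ 1.0000, v(1.125) ≈ 0.5698, v(2.25) ≈ 0.3247, v(3.375) ≈ 0.1850, v(4.5) ≈ 0.1054.
T_4 = (Δs/2)·[v(s_0) + 2v(s_1) + 2v(s_2) + 2v(s_3) + v(s_4)].
Sum ≈ 1.8361.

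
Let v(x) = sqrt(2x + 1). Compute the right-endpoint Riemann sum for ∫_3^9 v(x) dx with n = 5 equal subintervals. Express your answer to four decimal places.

22.4431

Δx = (9 − 3)/5 = 1.2.
Right endpoints: 4.2, 5.4, 6.6, 7.8, 9.
v(4.2) ≈ 3.0659, v(5.4) ≈ 3.4351, v(6.6) ≈ 3.7683, v(7.8) ≈ 4.0743, v(9) ≈ 4.3589.
Sum = Δx · [v(4.2) + v(5.4) + v(6.6) + v(7.8) + v(9)].
Sum ≈ 22.4431.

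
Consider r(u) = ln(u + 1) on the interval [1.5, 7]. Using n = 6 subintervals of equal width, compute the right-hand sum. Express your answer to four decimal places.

Δu = (7 − 1.5)/6 = 11/12.
Right endpoints: 29/12, 10/3, 4.25, 31/6, 73/12, 7.
r(29/12) ≈ 1.2287, r(10/3) ≈ 1.4663, r(4.25) ≈ 1.6582, r(31/6) ≈ 1.8192, r(73/12) ≈ 1.9577, r(7) ≈ 2.0794.
Sum = Δu · [r(29/12) + r(10/3) + r(4.25) + ...].
Sum ≈ 9.3588.

9.3588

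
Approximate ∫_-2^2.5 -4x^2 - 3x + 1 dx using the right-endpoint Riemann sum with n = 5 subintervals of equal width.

Δx = (2.5 − (-2))/5 = 0.9.
Right endpoints: -1.1, -0.2, 0.7, 1.6, 2.5.
f(-1.1) = -0.54, f(-0.2) = 1.44, f(0.7) = -3.06, f(1.6) = -14.04, f(2.5) = -31.5.
Sum = Δx · [f(-1.1) + f(-0.2) + f(0.7) + f(1.6) + f(2.5)].
Sum = -42.93.

-42.93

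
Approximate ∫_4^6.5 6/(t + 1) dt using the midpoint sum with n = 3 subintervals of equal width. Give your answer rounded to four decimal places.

2.4290

Δt = (6.5 − 4)/3 = 5/6.
Midpoints: 53/12, 5.25, 73/12.
f(53/12) = 72/65, f(5.25) = 0.96, f(73/12) = 72/85.
Sum = Δt · [f(53/12) + f(5.25) + f(73/12)].
Sum ≈ 2.4290.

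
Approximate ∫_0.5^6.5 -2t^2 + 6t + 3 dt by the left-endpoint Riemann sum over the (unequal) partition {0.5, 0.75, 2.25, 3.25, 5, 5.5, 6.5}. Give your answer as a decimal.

-13.28125

Subinterval widths: 0.25, 1.5, 1, 1.75, 0.5, 1.
Left endpoints: 0.5, 0.75, 2.25, 3.25, 5, 5.5.
f(0.5) = 5.5, f(0.75) = 6.375, f(2.25) = 6.375, f(3.25) = 1.375, f(5) = -17, f(5.5) = -24.5.
Sum = Σ Δt_i · f(t_i).
Sum = -13.28125.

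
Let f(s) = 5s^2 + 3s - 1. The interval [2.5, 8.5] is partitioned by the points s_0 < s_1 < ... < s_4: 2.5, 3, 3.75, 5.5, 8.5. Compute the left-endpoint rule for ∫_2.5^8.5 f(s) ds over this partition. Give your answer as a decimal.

699.859375

Subinterval widths: 0.5, 0.75, 1.75, 3.
Left endpoints: 2.5, 3, 3.75, 5.5.
f(2.5) = 37.75, f(3) = 53, f(3.75) = 80.5625, f(5.5) = 166.75.
Sum = Σ Δs_i · f(s_i).
Sum = 699.859375.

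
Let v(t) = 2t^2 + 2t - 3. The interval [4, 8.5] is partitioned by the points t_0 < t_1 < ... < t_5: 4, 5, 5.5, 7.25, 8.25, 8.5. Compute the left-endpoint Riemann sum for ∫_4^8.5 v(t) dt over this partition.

339.40625

Subinterval widths: 1, 0.5, 1.75, 1, 0.25.
Left endpoints: 4, 5, 5.5, 7.25, 8.25.
v(4) = 37, v(5) = 57, v(5.5) = 68.5, v(7.25) = 116.625, v(8.25) = 149.625.
Sum = Σ Δt_i · v(t_i).
Sum = 339.40625.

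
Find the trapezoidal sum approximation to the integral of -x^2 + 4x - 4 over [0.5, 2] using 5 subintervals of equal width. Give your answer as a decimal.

-1.1475

Δx = (2 − 0.5)/5 = 0.3.
f(0.5) = -2.25, f(0.8) = -1.44, f(1.1) = -0.81, f(1.4) = -0.36, f(1.7) = -0.09, f(2) = 0.
T_5 = (Δx/2)·[f(x_0) + 2f(x_1) + ... + 2f(x_{4}) + f(x_5)].
Sum = -1.1475.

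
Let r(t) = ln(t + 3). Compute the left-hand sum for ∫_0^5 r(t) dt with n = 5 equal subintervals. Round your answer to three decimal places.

7.832

Δt = (5 − 0)/5 = 1.
Left endpoints: 0, 1, 2, 3, 4.
r(0) ≈ 1.099, r(1) ≈ 1.386, r(2) ≈ 1.609, r(3) ≈ 1.792, r(4) ≈ 1.946.
Sum = Δt · [r(0) + r(1) + r(2) + r(3) + r(4)].
Sum ≈ 7.832.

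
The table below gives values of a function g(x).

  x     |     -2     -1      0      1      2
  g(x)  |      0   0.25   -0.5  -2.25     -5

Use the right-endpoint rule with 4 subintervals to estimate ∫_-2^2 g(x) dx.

-7.5

Δx = 1.
Sum = 1·[0.25 + (-0.5) + (-2.25) + (-5)] = -7.5.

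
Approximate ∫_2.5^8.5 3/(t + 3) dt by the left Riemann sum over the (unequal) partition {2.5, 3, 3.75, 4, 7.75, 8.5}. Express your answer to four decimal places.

2.5753

Subinterval widths: 0.5, 0.75, 0.25, 3.75, 0.75.
Left endpoints: 2.5, 3, 3.75, 4, 7.75.
f(2.5) = 6/11, f(3) = 0.5, f(3.75) = 4/9, f(4) = 3/7, f(7.75) = 12/43.
Sum = Σ Δt_i · f(t_i).
Sum ≈ 2.5753.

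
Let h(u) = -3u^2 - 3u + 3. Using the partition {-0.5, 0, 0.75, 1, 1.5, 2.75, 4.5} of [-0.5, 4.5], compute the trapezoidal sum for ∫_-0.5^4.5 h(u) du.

-110.25

Subinterval widths: 0.5, 0.75, 0.25, 0.5, 1.25, 1.75.
h(-0.5) = 3.75, h(0) = 3, h(0.75) = -0.9375, h(1) = -3, h(1.5) = -8.25, h(2.75) = -27.9375, h(4.5) = -71.25.
On each subinterval the trapezoid contributes (Δu_i/2)·[h(u_{i-1}) + h(u_i)].
Sum = -110.25.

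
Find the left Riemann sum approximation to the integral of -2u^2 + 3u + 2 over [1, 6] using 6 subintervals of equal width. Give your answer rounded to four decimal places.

Δu = (6 − 1)/6 = 5/6.
Left endpoints: 1, 11/6, 8/3, 3.5, 13/3, 31/6.
f(1) = 3, f(11/6) = 7/9, f(8/3) = -38/9, f(3.5) = -12, f(13/3) = -203/9, f(31/6) = -323/9.
Sum = Δu · [f(1) + f(11/6) + f(8/3) + ...].
Sum ≈ -59.0741.

-59.0741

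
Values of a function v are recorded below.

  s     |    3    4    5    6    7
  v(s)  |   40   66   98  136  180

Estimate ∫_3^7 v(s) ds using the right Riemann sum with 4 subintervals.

Δs = 1.
Sum = 1·[66 + 98 + 136 + 180] = 480.

480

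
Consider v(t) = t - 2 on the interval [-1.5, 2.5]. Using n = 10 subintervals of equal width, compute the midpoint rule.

-6

Δt = (2.5 − (-1.5))/10 = 0.4.
Midpoints: -1.3, -0.9, -0.5, -0.1, 0.3, 0.7, 1.1, 1.5, 1.9, 2.3.
v(-1.3) = -3.3, v(-0.9) = -2.9, v(-0.5) = -2.5, v(-0.1) = -2.1, v(0.3) = -1.7, v(0.7) = -1.3, v(1.1) = -0.9, v(1.5) = -0.5, v(1.9) = -0.1, v(2.3) = 0.3.
Sum = Δt · [v(-1.3) + v(-0.9) + v(-0.5) + ...].
Sum = -6.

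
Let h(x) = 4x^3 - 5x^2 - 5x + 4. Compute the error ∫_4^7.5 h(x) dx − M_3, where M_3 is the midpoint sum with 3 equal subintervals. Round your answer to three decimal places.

Exact integral: ∫_4^7.5 h(x) dx ≈ 2224.97917.
M_3 ≈ 2199.57176.
Error ≈ 2224.97917 − 2199.57176 ≈ 25.407.

25.407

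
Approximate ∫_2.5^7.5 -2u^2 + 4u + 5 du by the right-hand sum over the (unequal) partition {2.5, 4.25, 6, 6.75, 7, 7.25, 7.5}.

-197.71875

Subinterval widths: 1.75, 1.75, 0.75, 0.25, 0.25, 0.25.
Right endpoints: 4.25, 6, 6.75, 7, 7.25, 7.5.
f(4.25) = -14.125, f(6) = -43, f(6.75) = -59.125, f(7) = -65, f(7.25) = -71.125, f(7.5) = -77.5.
Sum = Σ Δu_i · f(u_i).
Sum = -197.71875.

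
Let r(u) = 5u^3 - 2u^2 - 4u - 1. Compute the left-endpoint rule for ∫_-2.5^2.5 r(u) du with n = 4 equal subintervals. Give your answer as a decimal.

Δu = (2.5 − (-2.5))/4 = 1.25.
Left endpoints: -2.5, -1.25, 0, 1.25.
r(-2.5) = -81.625, r(-1.25) = -8.890625, r(0) = -1, r(1.25) = 0.640625.
Sum = Δu · [r(-2.5) + r(-1.25) + r(0) + r(1.25)].
Sum = -113.59375.

-113.59375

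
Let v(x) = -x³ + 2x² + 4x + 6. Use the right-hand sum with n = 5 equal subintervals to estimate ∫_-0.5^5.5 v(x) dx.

Δx = (5.5 − (-0.5))/5 = 1.2.
Right endpoints: 0.7, 1.9, 3.1, 4.3, 5.5.
v(0.7) = 9.437, v(1.9) = 13.961, v(3.1) = 7.829, v(4.3) = -19.327, v(5.5) = -77.875.
Sum = Δx · [v(0.7) + v(1.9) + v(3.1) + v(4.3) + v(5.5)].
Sum = -79.17.

-79.17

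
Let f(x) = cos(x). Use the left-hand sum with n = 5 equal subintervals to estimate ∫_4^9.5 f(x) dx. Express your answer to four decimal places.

0.8004

Δx = (9.5 − 4)/5 = 1.1.
Left endpoints: 4, 5.1, 6.2, 7.3, 8.4.
f(4) ≈ -0.6536, f(5.1) ≈ 0.3780, f(6.2) ≈ 0.9965, f(7.3) ≈ 0.5261, f(8.4) ≈ -0.5193.
Sum = Δx · [f(4) + f(5.1) + f(6.2) + f(7.3) + f(8.4)].
Sum ≈ 0.8004.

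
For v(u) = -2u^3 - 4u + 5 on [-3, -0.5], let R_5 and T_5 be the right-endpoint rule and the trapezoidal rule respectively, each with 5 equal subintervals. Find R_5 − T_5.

-15.9375

R_5 = 55.625.
T_5 = 71.5625.
R_5 − T_5 = -15.9375.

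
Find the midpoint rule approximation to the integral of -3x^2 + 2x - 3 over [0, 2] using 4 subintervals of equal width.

-9.875

Δx = (2 − 0)/4 = 0.5.
Midpoints: 0.25, 0.75, 1.25, 1.75.
f(0.25) = -2.6875, f(0.75) = -3.1875, f(1.25) = -5.1875, f(1.75) = -8.6875.
Sum = Δx · [f(0.25) + f(0.75) + f(1.25) + f(1.75)].
Sum = -9.875.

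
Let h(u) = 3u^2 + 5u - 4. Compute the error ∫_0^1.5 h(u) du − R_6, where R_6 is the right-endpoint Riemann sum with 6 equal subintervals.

-1.828125

Exact integral: ∫_0^1.5 h(u) du = 3.
R_6 = 4.828125.
Error = 3 − 4.828125 = -1.828125.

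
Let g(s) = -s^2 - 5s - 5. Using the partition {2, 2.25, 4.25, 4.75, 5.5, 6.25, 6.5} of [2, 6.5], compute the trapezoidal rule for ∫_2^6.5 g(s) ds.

-208.5

Subinterval widths: 0.25, 2, 0.5, 0.75, 0.75, 0.25.
g(2) = -19, g(2.25) = -21.3125, g(4.25) = -44.3125, g(4.75) = -51.3125, g(5.5) = -62.75, g(6.25) = -75.3125, g(6.5) = -79.75.
On each subinterval the trapezoid contributes (Δs_i/2)·[g(s_{i-1}) + g(s_i)].
Sum = -208.5.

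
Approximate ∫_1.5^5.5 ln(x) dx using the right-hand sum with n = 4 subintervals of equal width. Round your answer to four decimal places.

Δx = (5.5 − 1.5)/4 = 1.
Right endpoints: 2.5, 3.5, 4.5, 5.5.
f(2.5) ≈ 0.9163, f(3.5) ≈ 1.2528, f(4.5) ≈ 1.5041, f(5.5) ≈ 1.7047.
Sum = Δx · [f(2.5) + f(3.5) + f(4.5) + f(5.5)].
Sum ≈ 5.3779.

5.3779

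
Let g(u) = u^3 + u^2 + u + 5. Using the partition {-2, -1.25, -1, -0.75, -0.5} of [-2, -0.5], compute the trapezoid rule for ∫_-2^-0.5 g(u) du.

Subinterval widths: 0.75, 0.25, 0.25, 0.25.
g(-2) = -1, g(-1.25) = 3.359375, g(-1) = 4, g(-0.75) = 4.390625, g(-0.5) = 4.625.
On each subinterval the trapezoid contributes (Δu_i/2)·[g(u_{i-1}) + g(u_i)].
Sum = 3.98046875.

3.98046875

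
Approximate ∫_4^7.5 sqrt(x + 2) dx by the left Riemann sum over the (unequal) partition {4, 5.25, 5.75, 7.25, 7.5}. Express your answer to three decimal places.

Subinterval widths: 1.25, 0.5, 1.5, 0.25.
Left endpoints: 4, 5.25, 5.75, 7.25.
f(4) ≈ 2.449, f(5.25) ≈ 2.693, f(5.75) ≈ 2.784, f(7.25) ≈ 3.041.
Sum = Σ Δx_i · f(x_i).
Sum ≈ 9.344.

9.344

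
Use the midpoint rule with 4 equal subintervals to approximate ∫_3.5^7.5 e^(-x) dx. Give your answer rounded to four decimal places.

0.0284

Δx = (7.5 − 3.5)/4 = 1.
Midpoints: 4, 5, 6, 7.
f(4) ≈ 0.0183, f(5) ≈ 0.0067, f(6) ≈ 0.0025, f(7) ≈ 0.0009.
Sum = Δx · [f(4) + f(5) + f(6) + f(7)].
Sum ≈ 0.0284.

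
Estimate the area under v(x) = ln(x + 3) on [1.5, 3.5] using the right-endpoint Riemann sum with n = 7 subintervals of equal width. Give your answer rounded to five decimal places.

Δx = (3.5 − 1.5)/7 = 2/7.
Right endpoints: 25/14, 29/14, 33/14, 37/14, 41/14, 45/14, 3.5.
v(25/14) ≈ 1.56564, v(29/14) ≈ 1.62362, v(33/14) ≈ 1.67843, v(37/14) ≈ 1.73039, v(41/14) ≈ 1.77978, v(45/14) ≈ 1.82685, v(3.5) ≈ 1.87180.
Sum = Δx · [v(25/14) + v(29/14) + v(33/14) + ...].
Sum ≈ 3.45043.

3.45043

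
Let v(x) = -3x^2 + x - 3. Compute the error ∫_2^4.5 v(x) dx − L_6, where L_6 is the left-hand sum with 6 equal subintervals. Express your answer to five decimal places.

-9.41840

Exact integral: ∫_2^4.5 v(x) dx = -82.5.
L_6 ≈ -73.0815972.
Error ≈ -82.5 − (-73.0815972) ≈ -9.41840.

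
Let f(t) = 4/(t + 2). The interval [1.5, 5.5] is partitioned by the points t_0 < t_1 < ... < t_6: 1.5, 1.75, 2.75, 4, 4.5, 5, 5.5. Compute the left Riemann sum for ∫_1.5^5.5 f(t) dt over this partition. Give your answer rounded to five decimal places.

Subinterval widths: 0.25, 1, 1.25, 0.5, 0.5, 0.5.
Left endpoints: 1.5, 1.75, 2.75, 4, 4.5, 5.
f(1.5) = 8/7, f(1.75) = 16/15, f(2.75) = 16/19, f(4) = 2/3, f(4.5) = 8/13, f(5) = 4/7.
Sum = Σ Δt_i · f(t_i).
Sum ≈ 3.33175.

3.33175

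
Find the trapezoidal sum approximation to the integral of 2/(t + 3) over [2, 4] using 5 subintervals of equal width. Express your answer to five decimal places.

0.67347

Δt = (4 − 2)/5 = 0.4.
f(2) = 0.4, f(2.4) = 10/27, f(2.8) = 10/29, f(3.2) = 10/31, f(3.6) = 10/33, f(4) = 2/7.
T_5 = (Δt/2)·[f(t_0) + 2f(t_1) + ... + 2f(t_{4}) + f(t_5)].
Sum ≈ 0.67347.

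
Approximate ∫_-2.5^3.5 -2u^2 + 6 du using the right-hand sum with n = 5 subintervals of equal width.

-13.08

Δu = (3.5 − (-2.5))/5 = 1.2.
Right endpoints: -1.3, -0.1, 1.1, 2.3, 3.5.
f(-1.3) = 2.62, f(-0.1) = 5.98, f(1.1) = 3.58, f(2.3) = -4.58, f(3.5) = -18.5.
Sum = Δu · [f(-1.3) + f(-0.1) + f(1.1) + f(2.3) + f(3.5)].
Sum = -13.08.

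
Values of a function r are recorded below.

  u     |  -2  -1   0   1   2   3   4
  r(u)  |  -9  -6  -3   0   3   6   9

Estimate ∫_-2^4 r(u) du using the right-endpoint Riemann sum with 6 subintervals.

Δu = 1.
Sum = 1·[(-6) + (-3) + 0 + 3 + 6 + 9] = 9.

9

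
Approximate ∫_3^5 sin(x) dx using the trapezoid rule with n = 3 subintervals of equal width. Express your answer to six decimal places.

-1.226129

Δx = (5 − 3)/3 = 2/3.
f(3) ≈ 0.141120, f(11/3) ≈ -0.501277, f(13/3) ≈ -0.929015, f(5) ≈ -0.958924.
T_3 = (Δx/2)·[f(x_0) + 2f(x_1) + 2f(x_2) + f(x_3)].
Sum ≈ -1.226129.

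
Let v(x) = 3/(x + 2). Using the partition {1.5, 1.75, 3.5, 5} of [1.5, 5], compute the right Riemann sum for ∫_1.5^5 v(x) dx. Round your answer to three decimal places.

1.797

Subinterval widths: 0.25, 1.75, 1.5.
Right endpoints: 1.75, 3.5, 5.
v(1.75) = 0.8, v(3.5) = 6/11, v(5) = 3/7.
Sum = Σ Δx_i · v(x_i).
Sum ≈ 1.797.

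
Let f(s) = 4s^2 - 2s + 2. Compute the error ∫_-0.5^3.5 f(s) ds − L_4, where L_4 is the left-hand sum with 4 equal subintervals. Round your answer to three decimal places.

Exact integral: ∫_-0.5^3.5 f(s) ds ≈ 53.33333.
L_4 = 36.
Error ≈ 53.33333 − 36 ≈ 17.333.

17.333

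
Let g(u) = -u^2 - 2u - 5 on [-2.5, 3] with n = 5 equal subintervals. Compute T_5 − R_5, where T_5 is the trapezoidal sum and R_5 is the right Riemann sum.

T_5 = -45.5675.
R_5 = -53.13.
T_5 − R_5 = 7.5625.

7.5625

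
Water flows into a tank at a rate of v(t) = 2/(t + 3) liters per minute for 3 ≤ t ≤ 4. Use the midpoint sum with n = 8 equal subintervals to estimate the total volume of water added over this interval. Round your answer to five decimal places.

Δt = (4 − 3)/8 = 0.125.
Midpoints: 3.0625, 3.1875, 3.3125, 3.4375, 3.5625, 3.6875, 3.8125, 3.9375.
v(3.0625) = 32/97, v(3.1875) = 32/99, v(3.3125) = 32/101, v(3.4375) = 32/103, v(3.5625) = 32/105, v(3.6875) = 32/107, v(3.8125) = 32/109, v(3.9375) = 32/111.
Sum = Δt · [v(3.0625) + v(3.1875) + v(3.3125) + ...].
Sum ≈ 0.30829.

0.30829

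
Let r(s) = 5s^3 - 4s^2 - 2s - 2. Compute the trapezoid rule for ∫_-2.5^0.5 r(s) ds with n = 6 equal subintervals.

Δs = (0.5 − (-2.5))/6 = 0.5.
r(-2.5) = -100.125, r(-2) = -54, r(-1.5) = -24.875, r(-1) = -9, r(-0.5) = -2.625, r(0) = -2, r(0.5) = -3.375.
T_6 = (Δs/2)·[r(s_0) + 2r(s_1) + ... + 2r(s_{5}) + r(s_6)].
Sum = -72.125.

-72.125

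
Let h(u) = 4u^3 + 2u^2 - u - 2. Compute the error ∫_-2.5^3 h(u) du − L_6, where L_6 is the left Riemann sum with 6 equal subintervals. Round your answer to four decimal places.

Exact integral: ∫_-2.5^3 h(u) du ≈ 57.979167.
L_6 ≈ -16.315394.
Error ≈ 57.979167 − (-16.315394) ≈ 74.2946.

74.2946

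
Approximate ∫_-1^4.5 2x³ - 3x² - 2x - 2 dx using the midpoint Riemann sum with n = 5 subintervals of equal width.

Δx = (4.5 − (-1))/5 = 1.1.
Midpoints: -0.45, 0.65, 1.75, 2.85, 3.95.
f(-0.45) = -1.88975, f(0.65) = -4.01825, f(1.75) = -3.96875, f(2.85) = 14.23075, f(3.95) = 66.55225.
Sum = Δx · [f(-0.45) + f(0.65) + f(1.75) + f(2.85) + f(3.95)].
Sum = 77.996875.

77.996875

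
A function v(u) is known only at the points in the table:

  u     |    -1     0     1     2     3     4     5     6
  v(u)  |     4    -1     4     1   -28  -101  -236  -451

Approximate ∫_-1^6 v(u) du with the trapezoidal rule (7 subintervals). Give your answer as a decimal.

Δu = 1.
T_7 = (1/2)·[4 + 2·(-1) + 2·4 + 2·1 + 2·(-28) + 2·(-101) + 2·(-236) + (-451)] = -584.5.

-584.5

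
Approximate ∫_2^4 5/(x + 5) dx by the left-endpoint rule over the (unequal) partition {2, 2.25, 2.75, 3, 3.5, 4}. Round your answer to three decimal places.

Subinterval widths: 0.25, 0.5, 0.25, 0.5, 0.5.
Left endpoints: 2, 2.25, 2.75, 3, 3.5.
f(2) = 5/7, f(2.25) = 20/29, f(2.75) = 20/31, f(3) = 0.625, f(3.5) = 10/17.
Sum = Σ Δx_i · f(x_i).
Sum ≈ 1.291.

1.291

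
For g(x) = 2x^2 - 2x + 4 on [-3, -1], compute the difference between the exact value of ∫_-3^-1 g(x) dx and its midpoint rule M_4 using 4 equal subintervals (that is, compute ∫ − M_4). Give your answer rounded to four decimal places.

Exact integral: ∫_-3^-1 g(x) dx ≈ 33.333333.
M_4 = 33.25.
Error ≈ 33.333333 − 33.25 ≈ 0.0833.

0.0833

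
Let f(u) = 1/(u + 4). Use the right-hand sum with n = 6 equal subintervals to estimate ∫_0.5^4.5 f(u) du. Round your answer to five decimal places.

Δu = (4.5 − 0.5)/6 = 2/3.
Right endpoints: 7/6, 11/6, 2.5, 19/6, 23/6, 4.5.
f(7/6) = 6/31, f(11/6) = 6/35, f(2.5) = 2/13, f(19/6) = 6/43, f(23/6) = 6/47, f(4.5) = 2/17.
Sum = Δu · [f(7/6) + f(11/6) + f(2.5) + ...].
Sum ≈ 0.60244.

0.60244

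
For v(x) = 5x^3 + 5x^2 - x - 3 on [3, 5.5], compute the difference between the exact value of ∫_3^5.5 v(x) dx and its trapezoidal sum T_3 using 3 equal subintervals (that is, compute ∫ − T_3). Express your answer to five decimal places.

Exact integral: ∫_3^5.5 v(x) dx ≈ 1256.7447917.
T_3 ≈ 1276.6377315.
Error ≈ 1256.7447917 − 1276.6377315 ≈ -19.89294.

-19.89294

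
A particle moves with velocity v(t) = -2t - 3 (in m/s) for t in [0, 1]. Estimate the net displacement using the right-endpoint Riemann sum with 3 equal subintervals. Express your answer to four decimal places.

Δt = (1 − 0)/3 = 1/3.
Right endpoints: 1/3, 2/3, 1.
v(1/3) = -11/3, v(2/3) = -13/3, v(1) = -5.
Sum = Δt · [v(1/3) + v(2/3) + v(1)].
Sum ≈ -4.3333.

-4.3333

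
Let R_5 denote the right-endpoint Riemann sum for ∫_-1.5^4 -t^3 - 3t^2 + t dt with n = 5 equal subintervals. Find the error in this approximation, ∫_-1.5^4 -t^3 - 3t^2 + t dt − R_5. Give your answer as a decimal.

Exact integral: ∫_-1.5^4 f(t) dt = -123.234375.
R_5 = -187.44.
Error = -123.234375 − (-187.44) = 64.205625.

64.205625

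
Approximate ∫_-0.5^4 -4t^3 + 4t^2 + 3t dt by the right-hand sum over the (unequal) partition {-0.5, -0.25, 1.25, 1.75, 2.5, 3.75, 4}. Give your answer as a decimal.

Subinterval widths: 0.25, 1.5, 0.5, 0.75, 1.25, 0.25.
Right endpoints: -0.25, 1.25, 1.75, 2.5, 3.75, 4.
f(-0.25) = -0.4375, f(1.25) = 2.1875, f(1.75) = -3.9375, f(2.5) = -30, f(3.75) = -143.4375, f(4) = -180.
Sum = Σ Δt_i · f(t_i).
Sum = -245.59375.

-245.59375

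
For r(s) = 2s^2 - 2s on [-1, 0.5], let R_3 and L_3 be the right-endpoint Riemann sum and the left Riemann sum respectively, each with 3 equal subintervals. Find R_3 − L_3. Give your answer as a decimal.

-2.25

R_3 = 0.5.
L_3 = 2.75.
R_3 − L_3 = -2.25.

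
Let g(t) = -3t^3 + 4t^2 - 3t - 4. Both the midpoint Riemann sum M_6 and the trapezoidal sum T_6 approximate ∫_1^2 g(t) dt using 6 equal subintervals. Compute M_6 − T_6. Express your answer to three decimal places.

M_6 ≈ -10.39468.
T_6 ≈ -10.46065.
M_6 − T_6 ≈ 0.066.

0.066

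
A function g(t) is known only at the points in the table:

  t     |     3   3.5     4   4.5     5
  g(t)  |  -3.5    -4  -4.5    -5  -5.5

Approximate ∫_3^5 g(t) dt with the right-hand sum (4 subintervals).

Δt = 0.5.
Sum = 0.5·[(-4) + (-4.5) + (-5) + (-5.5)] = -9.5.

-9.5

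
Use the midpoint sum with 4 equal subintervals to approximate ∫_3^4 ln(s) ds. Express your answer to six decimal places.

Δs = (4 − 3)/4 = 0.25.
Midpoints: 3.125, 3.375, 3.625, 3.875.
f(3.125) ≈ 1.139434, f(3.375) ≈ 1.216395, f(3.625) ≈ 1.287854, f(3.875) ≈ 1.354546.
Sum = Δs · [f(3.125) + f(3.375) + f(3.625) + f(3.875)].
Sum ≈ 1.249557.

1.249557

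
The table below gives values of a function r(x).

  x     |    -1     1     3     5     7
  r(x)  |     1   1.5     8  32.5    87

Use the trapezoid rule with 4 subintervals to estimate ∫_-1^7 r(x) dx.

Δx = 2.
T_4 = (2/2)·[1 + 2·1.5 + 2·8 + 2·32.5 + 87] = 172.

172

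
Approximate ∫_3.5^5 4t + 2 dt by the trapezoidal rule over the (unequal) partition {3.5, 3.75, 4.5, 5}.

28.5

Subinterval widths: 0.25, 0.75, 0.5.
f(3.5) = 16, f(3.75) = 17, f(4.5) = 20, f(5) = 22.
On each subinterval the trapezoid contributes (Δt_i/2)·[f(t_{i-1}) + f(t_i)].
Sum = 28.5.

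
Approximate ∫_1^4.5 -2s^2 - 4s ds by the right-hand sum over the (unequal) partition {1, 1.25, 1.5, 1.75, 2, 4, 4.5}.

-137.1875

Subinterval widths: 0.25, 0.25, 0.25, 0.25, 2, 0.5.
Right endpoints: 1.25, 1.5, 1.75, 2, 4, 4.5.
f(1.25) = -8.125, f(1.5) = -10.5, f(1.75) = -13.125, f(2) = -16, f(4) = -48, f(4.5) = -58.5.
Sum = Σ Δs_i · f(s_i).
Sum = -137.1875.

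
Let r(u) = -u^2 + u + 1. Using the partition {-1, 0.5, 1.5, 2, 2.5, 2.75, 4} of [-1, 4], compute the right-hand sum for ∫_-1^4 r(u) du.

Subinterval widths: 1.5, 1, 0.5, 0.5, 0.25, 1.25.
Right endpoints: 0.5, 1.5, 2, 2.5, 2.75, 4.
r(0.5) = 1.25, r(1.5) = 0.25, r(2) = -1, r(2.5) = -2.75, r(2.75) = -3.8125, r(4) = -11.
Sum = Σ Δu_i · r(u_i).
Sum = -14.453125.

-14.453125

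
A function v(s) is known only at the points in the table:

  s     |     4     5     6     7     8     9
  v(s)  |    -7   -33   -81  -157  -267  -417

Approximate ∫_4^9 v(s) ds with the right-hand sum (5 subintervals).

-955

Δs = 1.
Sum = 1·[(-33) + (-81) + (-157) + (-267) + (-417)] = -955.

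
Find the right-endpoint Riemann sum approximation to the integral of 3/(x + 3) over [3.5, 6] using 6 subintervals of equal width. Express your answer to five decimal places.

0.95005

Δx = (6 − 3.5)/6 = 5/12.
Right endpoints: 47/12, 13/3, 4.75, 31/6, 67/12, 6.
f(47/12) = 36/83, f(13/3) = 9/22, f(4.75) = 12/31, f(31/6) = 18/49, f(67/12) = 36/103, f(6) = 1/3.
Sum = Δx · [f(47/12) + f(13/3) + f(4.75) + ...].
Sum ≈ 0.95005.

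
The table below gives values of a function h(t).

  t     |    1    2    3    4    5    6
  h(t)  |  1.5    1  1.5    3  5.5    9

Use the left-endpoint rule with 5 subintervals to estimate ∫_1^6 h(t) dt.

Δt = 1.
Sum = 1·[1.5 + 1 + 1.5 + 3 + 5.5] = 12.5.

12.5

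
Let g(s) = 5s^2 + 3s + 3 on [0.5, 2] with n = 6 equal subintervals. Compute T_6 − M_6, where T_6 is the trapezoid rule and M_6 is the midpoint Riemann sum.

0.1171875

T_6 = 23.328125.
M_6 = 23.2109375.
T_6 − M_6 = 0.1171875.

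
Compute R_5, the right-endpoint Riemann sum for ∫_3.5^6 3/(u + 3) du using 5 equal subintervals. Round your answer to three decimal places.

Δu = (6 − 3.5)/5 = 0.5.
Right endpoints: 4, 4.5, 5, 5.5, 6.
f(4) = 3/7, f(4.5) = 0.4, f(5) = 0.375, f(5.5) = 6/17, f(6) = 1/3.
Sum = Δu · [f(4) + f(4.5) + f(5) + f(5.5) + f(6)].
Sum ≈ 0.945.

0.945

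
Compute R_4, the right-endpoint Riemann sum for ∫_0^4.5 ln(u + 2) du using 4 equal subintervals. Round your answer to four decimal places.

Δu = (4.5 − 0)/4 = 1.125.
Right endpoints: 1.125, 2.25, 3.375, 4.5.
f(1.125) ≈ 1.1394, f(2.25) ≈ 1.4469, f(3.375) ≈ 1.6818, f(4.5) ≈ 1.8718.
Sum = Δu · [f(1.125) + f(2.25) + f(3.375) + f(4.5)].
Sum ≈ 6.9074.

6.9074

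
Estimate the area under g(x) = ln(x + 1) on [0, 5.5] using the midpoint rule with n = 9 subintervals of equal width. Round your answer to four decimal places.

6.6796

Δx = (5.5 − 0)/9 = 11/18.
Midpoints: 11/36, 11/12, 55/36, 77/36, 2.75, 121/36, 143/36, 55/12, 187/36.
g(11/36) ≈ 0.2666, g(11/12) ≈ 0.6506, g(55/36) ≈ 0.9273, g(77/36) ≈ 1.1439, g(2.75) ≈ 1.3218, g(121/36) ≈ 1.4727, g(143/36) ≈ 1.6039, g(55/12) ≈ 1.7198, g(187/36) ≈ 1.8237.
Sum = Δx · [g(11/36) + g(11/12) + g(55/36) + ...].
Sum ≈ 6.6796.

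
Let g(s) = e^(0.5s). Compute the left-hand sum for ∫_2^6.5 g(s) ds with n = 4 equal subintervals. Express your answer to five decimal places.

Δs = (6.5 − 2)/4 = 1.125.
Left endpoints: 2, 3.125, 4.25, 5.375.
g(2) ≈ 2.71828, g(3.125) ≈ 4.77073, g(4.25) ≈ 8.37290, g(5.375) ≈ 14.69489.
Sum = Δs · [g(2) + g(3.125) + g(4.25) + g(5.375)].
Sum ≈ 34.37641.

34.37641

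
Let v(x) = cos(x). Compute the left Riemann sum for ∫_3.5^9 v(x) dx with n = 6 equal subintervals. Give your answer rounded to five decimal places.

Δx = (9 − 3.5)/6 = 11/12.
Left endpoints: 3.5, 53/12, 16/3, 6.25, 43/6, 97/12.
v(3.5) ≈ -0.93646, v(53/12) ≈ -0.29143, v(16/3) ≈ 0.58180, v(6.25) ≈ 0.99945, v(43/6) ≈ 0.63446, v(97/12) ≈ -0.22735.
Sum = Δx · [v(3.5) + v(53/12) + v(16/3) + ...].
Sum ≈ 0.69711.

0.69711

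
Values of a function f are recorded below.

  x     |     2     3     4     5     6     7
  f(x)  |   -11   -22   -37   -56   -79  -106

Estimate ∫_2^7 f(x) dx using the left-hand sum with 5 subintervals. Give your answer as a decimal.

Δx = 1.
Sum = 1·[(-11) + (-22) + (-37) + (-56) + (-79)] = -205.

-205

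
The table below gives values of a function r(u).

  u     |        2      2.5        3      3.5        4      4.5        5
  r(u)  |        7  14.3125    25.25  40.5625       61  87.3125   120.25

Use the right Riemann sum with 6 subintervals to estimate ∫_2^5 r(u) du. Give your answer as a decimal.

Δu = 0.5.
Sum = 0.5·[14.3125 + 25.25 + 40.5625 + 61 + 87.3125 + 120.25] = 174.34375.

174.34375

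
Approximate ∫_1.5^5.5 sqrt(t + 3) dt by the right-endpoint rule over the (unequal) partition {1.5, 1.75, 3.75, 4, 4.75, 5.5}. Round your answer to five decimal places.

10.67697

Subinterval widths: 0.25, 2, 0.25, 0.75, 0.75.
Right endpoints: 1.75, 3.75, 4, 4.75, 5.5.
f(1.75) ≈ 2.17945, f(3.75) ≈ 2.59808, f(4) ≈ 2.64575, f(4.75) ≈ 2.78388, f(5.5) ≈ 2.91548.
Sum = Σ Δt_i · f(t_i).
Sum ≈ 10.67697.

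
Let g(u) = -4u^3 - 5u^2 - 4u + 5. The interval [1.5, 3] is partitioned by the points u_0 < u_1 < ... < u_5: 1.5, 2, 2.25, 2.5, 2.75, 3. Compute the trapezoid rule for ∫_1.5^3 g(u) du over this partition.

-122.21875

Subinterval widths: 0.5, 0.25, 0.25, 0.25, 0.25.
g(1.5) = -25.75, g(2) = -55, g(2.25) = -74.875, g(2.5) = -98.75, g(2.75) = -127, g(3) = -160.
On each subinterval the trapezoid contributes (Δu_i/2)·[g(u_{i-1}) + g(u_i)].
Sum = -122.21875.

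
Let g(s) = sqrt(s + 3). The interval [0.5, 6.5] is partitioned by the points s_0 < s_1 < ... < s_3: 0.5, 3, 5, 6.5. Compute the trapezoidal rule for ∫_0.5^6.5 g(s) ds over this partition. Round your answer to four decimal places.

15.1113

Subinterval widths: 2.5, 2, 1.5.
g(0.5) ≈ 1.8708, g(3) ≈ 2.4495, g(5) ≈ 2.8284, g(6.5) ≈ 3.0822.
On each subinterval the trapezoid contributes (Δs_i/2)·[g(s_{i-1}) + g(s_i)].
Sum ≈ 15.1113.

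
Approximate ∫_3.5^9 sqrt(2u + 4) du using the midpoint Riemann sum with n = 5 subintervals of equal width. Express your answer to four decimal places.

Δu = (9 − 3.5)/5 = 1.1.
Midpoints: 4.05, 5.15, 6.25, 7.35, 8.45.
f(4.05) ≈ 3.4785, f(5.15) ≈ 3.7815, f(6.25) ≈ 4.0620, f(7.35) ≈ 4.3243, f(8.45) ≈ 4.5717.
Sum = Δu · [f(4.05) + f(5.15) + f(6.25) + f(7.35) + f(8.45)].
Sum ≈ 22.2399.

22.2399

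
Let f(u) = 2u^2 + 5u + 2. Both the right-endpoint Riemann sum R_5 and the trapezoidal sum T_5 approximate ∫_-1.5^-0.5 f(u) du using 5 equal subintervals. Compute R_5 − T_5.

R_5 = -0.72.
T_5 = -0.82.
R_5 − T_5 = 0.1.

0.1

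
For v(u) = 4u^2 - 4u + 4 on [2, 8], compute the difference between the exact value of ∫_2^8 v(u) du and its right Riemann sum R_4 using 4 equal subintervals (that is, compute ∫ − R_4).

-171

Exact integral: ∫_2^8 v(u) du = 576.
R_4 = 747.
Error = 576 − 747 = -171.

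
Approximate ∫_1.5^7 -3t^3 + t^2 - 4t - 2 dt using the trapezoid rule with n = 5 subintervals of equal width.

-1829.56125

Δt = (7 − 1.5)/5 = 1.1.
f(1.5) = -15.875, f(2.6) = -58.368, f(3.7) = -155.069, f(4.8) = -329.936, f(5.9) = -606.927, f(7) = -1010.
T_5 = (Δt/2)·[f(t_0) + 2f(t_1) + ... + 2f(t_{4}) + f(t_5)].
Sum = -1829.56125.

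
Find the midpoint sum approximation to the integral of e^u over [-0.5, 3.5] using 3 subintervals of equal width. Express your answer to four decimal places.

30.2201

Δu = (3.5 − (-0.5))/3 = 4/3.
Midpoints: 1/6, 1.5, 17/6.
f(1/6) ≈ 1.1814, f(1.5) ≈ 4.4817, f(17/6) ≈ 17.0020.
Sum = Δu · [f(1/6) + f(1.5) + f(17/6)].
Sum ≈ 30.2201.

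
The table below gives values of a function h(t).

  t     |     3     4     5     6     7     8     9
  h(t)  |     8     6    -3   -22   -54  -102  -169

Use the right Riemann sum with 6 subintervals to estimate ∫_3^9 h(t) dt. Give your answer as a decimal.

-344

Δt = 1.
Sum = 1·[6 + (-3) + (-22) + (-54) + (-102) + (-169)] = -344.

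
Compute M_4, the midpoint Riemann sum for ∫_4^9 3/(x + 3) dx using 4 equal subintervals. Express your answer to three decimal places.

Δx = (9 − 4)/4 = 1.25.
Midpoints: 4.625, 5.875, 7.125, 8.375.
f(4.625) = 24/61, f(5.875) = 24/71, f(7.125) = 8/27, f(8.375) = 24/91.
Sum = Δx · [f(4.625) + f(5.875) + f(7.125) + f(8.375)].
Sum ≈ 1.614.

1.614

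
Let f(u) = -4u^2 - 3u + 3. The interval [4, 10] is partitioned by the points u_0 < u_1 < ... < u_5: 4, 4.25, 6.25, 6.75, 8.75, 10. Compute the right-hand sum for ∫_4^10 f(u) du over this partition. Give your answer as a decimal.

-1657

Subinterval widths: 0.25, 2, 0.5, 2, 1.25.
Right endpoints: 4.25, 6.25, 6.75, 8.75, 10.
f(4.25) = -82, f(6.25) = -172, f(6.75) = -199.5, f(8.75) = -329.5, f(10) = -427.
Sum = Σ Δu_i · f(u_i).
Sum = -1657.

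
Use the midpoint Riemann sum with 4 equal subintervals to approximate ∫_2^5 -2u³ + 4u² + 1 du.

Δu = (5 − 2)/4 = 0.75.
Midpoints: 2.375, 3.125, 3.875, 4.625.
f(2.375) = -3.23046875, f(3.125) = -20.97265625, f(3.875) = -55.30859375, f(4.625) = -111.30078125.
Sum = Δu · [f(2.375) + f(3.125) + f(3.875) + f(4.625)].
Sum = -143.109375.

-143.109375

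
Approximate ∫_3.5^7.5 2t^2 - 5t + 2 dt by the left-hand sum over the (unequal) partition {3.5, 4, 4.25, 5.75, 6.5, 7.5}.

Subinterval widths: 0.5, 0.25, 1.5, 0.75, 1.
Left endpoints: 3.5, 4, 4.25, 5.75, 6.5.
f(3.5) = 9, f(4) = 14, f(4.25) = 16.875, f(5.75) = 39.375, f(6.5) = 54.
Sum = Σ Δt_i · f(t_i).
Sum = 116.84375.

116.84375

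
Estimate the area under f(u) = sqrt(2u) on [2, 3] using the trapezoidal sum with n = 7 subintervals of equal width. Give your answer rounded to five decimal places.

Δu = (3 − 2)/7 = 1/7.
f(2) ≈ 2.00000, f(15/7) ≈ 2.07020, f(16/7) ≈ 2.13809, f(17/7) ≈ 2.20389, f(18/7) ≈ 2.26779, f(19/7) ≈ 2.32993, f(20/7) ≈ 2.39046, f(3) ≈ 2.44949.
T_7 = (Δu/2)·[f(u_0) + 2f(u_1) + ... + 2f(u_{6}) + f(u_7)].
Sum ≈ 2.23216.

2.23216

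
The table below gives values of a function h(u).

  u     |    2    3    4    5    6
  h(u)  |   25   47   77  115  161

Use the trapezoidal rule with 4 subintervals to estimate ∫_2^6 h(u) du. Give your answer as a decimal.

Δu = 1.
T_4 = (1/2)·[25 + 2·47 + 2·77 + 2·115 + 161] = 332.

332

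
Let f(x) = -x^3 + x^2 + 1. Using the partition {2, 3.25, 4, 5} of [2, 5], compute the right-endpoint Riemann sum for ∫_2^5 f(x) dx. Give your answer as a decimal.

-162.70703125

Subinterval widths: 1.25, 0.75, 1.
Right endpoints: 3.25, 4, 5.
f(3.25) = -22.765625, f(4) = -47, f(5) = -99.
Sum = Σ Δx_i · f(x_i).
Sum = -162.70703125.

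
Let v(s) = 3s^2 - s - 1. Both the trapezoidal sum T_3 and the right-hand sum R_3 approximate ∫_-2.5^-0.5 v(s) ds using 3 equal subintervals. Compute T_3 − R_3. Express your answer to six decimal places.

6.666667

T_3 ≈ 16.94444444.
R_3 ≈ 10.27777778.
T_3 − R_3 ≈ 6.666667.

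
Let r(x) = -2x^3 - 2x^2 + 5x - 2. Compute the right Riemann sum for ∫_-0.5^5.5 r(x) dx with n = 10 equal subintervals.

Δx = (5.5 − (-0.5))/10 = 0.6.
Right endpoints: 0.1, 0.7, 1.3, 1.9, 2.5, 3.1, 3.7, 4.3, 4.9, 5.5.
r(0.1) = -1.522, r(0.7) = -0.166, r(1.3) = -3.274, r(1.9) = -13.438, r(2.5) = -33.25, r(3.1) = -65.302, r(3.7) = -112.186, r(4.3) = -176.494, r(4.9) = -260.818, r(5.5) = -367.75.
Sum = Δx · [r(0.1) + r(0.7) + r(1.3) + ...].
Sum = -620.52.

-620.52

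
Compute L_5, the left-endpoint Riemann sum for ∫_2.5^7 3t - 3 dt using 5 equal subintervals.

Δt = (7 − 2.5)/5 = 0.9.
Left endpoints: 2.5, 3.4, 4.3, 5.2, 6.1.
f(2.5) = 4.5, f(3.4) = 7.2, f(4.3) = 9.9, f(5.2) = 12.6, f(6.1) = 15.3.
Sum = Δt · [f(2.5) + f(3.4) + f(4.3) + f(5.2) + f(6.1)].
Sum = 44.55.

44.55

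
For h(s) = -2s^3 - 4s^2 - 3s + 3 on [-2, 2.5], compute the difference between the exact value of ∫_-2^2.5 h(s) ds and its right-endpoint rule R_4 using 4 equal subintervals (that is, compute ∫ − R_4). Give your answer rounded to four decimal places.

44.4551

Exact integral: ∫_-2^2.5 h(s) ds = -32.90625.
R_4 ≈ -77.361328.
Error ≈ -32.90625 − (-77.361328) ≈ 44.4551.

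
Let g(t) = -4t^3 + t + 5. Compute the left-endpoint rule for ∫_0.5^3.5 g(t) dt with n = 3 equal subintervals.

Δt = (3.5 − 0.5)/3 = 1.
Left endpoints: 0.5, 1.5, 2.5.
g(0.5) = 5, g(1.5) = -7, g(2.5) = -55.
Sum = Δt · [g(0.5) + g(1.5) + g(2.5)].
Sum = -57.

-57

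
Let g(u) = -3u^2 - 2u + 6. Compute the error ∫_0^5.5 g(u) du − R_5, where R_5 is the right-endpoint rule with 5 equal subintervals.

Exact integral: ∫_0^5.5 g(u) du = -163.625.
R_5 = -222.915.
Error = -163.625 − (-222.915) = 59.29.

59.29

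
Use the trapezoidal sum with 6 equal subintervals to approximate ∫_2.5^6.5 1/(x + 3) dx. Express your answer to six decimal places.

Δx = (6.5 − 2.5)/6 = 2/3.
f(2.5) = 2/11, f(19/6) = 6/37, f(23/6) = 6/41, f(4.5) = 2/15, f(31/6) = 6/49, f(35/6) = 6/53, f(6.5) = 2/19.
T_6 = (Δx/2)·[f(x_0) + 2f(x_1) + ... + 2f(x_{5}) + f(x_6)].
Sum ≈ 0.547356.

0.547356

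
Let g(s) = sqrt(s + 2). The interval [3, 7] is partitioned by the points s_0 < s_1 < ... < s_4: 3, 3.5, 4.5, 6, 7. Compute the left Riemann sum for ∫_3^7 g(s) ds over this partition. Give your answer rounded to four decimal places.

Subinterval widths: 0.5, 1, 1.5, 1.
Left endpoints: 3, 3.5, 4.5, 6.
g(3) ≈ 2.2361, g(3.5) ≈ 2.3452, g(4.5) ≈ 2.5495, g(6) ≈ 2.8284.
Sum = Σ Δs_i · g(s_i).
Sum ≈ 10.1159.

10.1159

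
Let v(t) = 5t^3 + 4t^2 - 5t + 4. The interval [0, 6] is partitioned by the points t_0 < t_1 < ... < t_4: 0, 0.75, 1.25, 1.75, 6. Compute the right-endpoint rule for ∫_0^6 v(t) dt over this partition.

Subinterval widths: 0.75, 0.5, 0.5, 4.25.
Right endpoints: 0.75, 1.25, 1.75, 6.
v(0.75) = 4.609375, v(1.25) = 13.765625, v(1.75) = 34.296875, v(6) = 1198.
Sum = Σ Δt_i · v(t_i).
Sum = 5118.98828125.

5118.98828125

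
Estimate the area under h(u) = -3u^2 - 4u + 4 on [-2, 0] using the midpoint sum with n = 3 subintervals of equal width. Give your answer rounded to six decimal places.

8.222222

Δu = (0 − (-2))/3 = 2/3.
Midpoints: -5/3, -1, -1/3.
h(-5/3) = 7/3, h(-1) = 5, h(-1/3) = 5.
Sum = Δu · [h(-5/3) + h(-1) + h(-1/3)].
Sum ≈ 8.222222.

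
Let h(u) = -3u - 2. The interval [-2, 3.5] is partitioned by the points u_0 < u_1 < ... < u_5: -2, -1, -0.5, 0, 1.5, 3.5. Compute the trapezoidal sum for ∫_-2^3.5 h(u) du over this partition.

Subinterval widths: 1, 0.5, 0.5, 1.5, 2.
h(-2) = 4, h(-1) = 1, h(-0.5) = -0.5, h(0) = -2, h(1.5) = -6.5, h(3.5) = -12.5.
On each subinterval the trapezoid contributes (Δu_i/2)·[h(u_{i-1}) + h(u_i)].
Sum = -23.375.

-23.375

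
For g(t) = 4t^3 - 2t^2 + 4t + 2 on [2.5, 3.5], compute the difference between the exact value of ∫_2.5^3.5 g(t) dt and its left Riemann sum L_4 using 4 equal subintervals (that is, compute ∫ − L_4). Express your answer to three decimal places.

Exact integral: ∫_2.5^3.5 g(t) dt ≈ 106.83333.
L_4 = 94.5625.
Error ≈ 106.83333 − 94.5625 ≈ 12.271.

12.271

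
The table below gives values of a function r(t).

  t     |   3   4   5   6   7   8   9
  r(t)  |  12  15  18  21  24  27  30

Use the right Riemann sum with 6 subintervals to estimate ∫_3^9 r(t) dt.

135

Δt = 1.
Sum = 1·[15 + 18 + 21 + 24 + 27 + 30] = 135.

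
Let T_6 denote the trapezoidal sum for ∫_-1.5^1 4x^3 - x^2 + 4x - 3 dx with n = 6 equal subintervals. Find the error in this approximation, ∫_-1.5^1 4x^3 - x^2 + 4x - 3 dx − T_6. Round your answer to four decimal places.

Exact integral: ∫_-1.5^1 f(x) dx ≈ -15.520833.
T_6 ≈ -15.810185.
Error ≈ -15.520833 − (-15.810185) ≈ 0.2894.

0.2894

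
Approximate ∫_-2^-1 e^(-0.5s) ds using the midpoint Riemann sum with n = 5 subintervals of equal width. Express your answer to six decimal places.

Δs = (-1 − (-2))/5 = 0.2.
Midpoints: -1.9, -1.7, -1.5, -1.3, -1.1.
f(-1.9) ≈ 2.585710, f(-1.7) ≈ 2.339647, f(-1.5) ≈ 2.117000, f(-1.3) ≈ 1.915541, f(-1.1) ≈ 1.733253.
Sum = Δs · [f(-1.9) + f(-1.7) + f(-1.5) + f(-1.3) + f(-1.1)].
Sum ≈ 2.138230.

2.138230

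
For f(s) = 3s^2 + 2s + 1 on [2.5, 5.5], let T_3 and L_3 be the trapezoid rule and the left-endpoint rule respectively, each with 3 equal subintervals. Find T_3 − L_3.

39

T_3 = 179.25.
L_3 = 140.25.
T_3 − L_3 = 39.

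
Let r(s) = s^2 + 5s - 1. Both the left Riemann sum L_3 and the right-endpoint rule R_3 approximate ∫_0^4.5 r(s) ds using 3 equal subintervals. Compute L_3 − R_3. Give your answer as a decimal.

-64.125

L_3 = 46.125.
R_3 = 110.25.
L_3 − R_3 = -64.125.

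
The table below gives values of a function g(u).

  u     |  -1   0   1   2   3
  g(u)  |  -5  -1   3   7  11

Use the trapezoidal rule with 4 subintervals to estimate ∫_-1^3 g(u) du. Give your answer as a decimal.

Δu = 1.
T_4 = (1/2)·[(-5) + 2·(-1) + 2·3 + 2·7 + 11] = 12.

12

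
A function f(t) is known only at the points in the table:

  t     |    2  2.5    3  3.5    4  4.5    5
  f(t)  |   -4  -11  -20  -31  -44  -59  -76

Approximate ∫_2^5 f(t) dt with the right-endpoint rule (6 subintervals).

-120.5

Δt = 0.5.
Sum = 0.5·[(-11) + (-20) + (-31) + (-44) + (-59) + (-76)] = -120.5.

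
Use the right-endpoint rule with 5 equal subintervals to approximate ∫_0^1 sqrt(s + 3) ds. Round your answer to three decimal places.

Δs = (1 − 0)/5 = 0.2.
Right endpoints: 0.2, 0.4, 0.6, 0.8, 1.
f(0.2) ≈ 1.789, f(0.4) ≈ 1.844, f(0.6) ≈ 1.897, f(0.8) ≈ 1.949, f(1) ≈ 2.000.
Sum = Δs · [f(0.2) + f(0.4) + f(0.6) + f(0.8) + f(1)].
Sum ≈ 1.896.

1.896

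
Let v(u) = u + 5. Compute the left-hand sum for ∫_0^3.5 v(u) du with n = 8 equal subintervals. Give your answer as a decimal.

22.859375

Δu = (3.5 − 0)/8 = 0.4375.
Left endpoints: 0, 0.4375, 0.875, 1.3125, 1.75, 2.1875, 2.625, 3.0625.
v(0) = 5, v(0.4375) = 5.4375, v(0.875) = 5.875, v(1.3125) = 6.3125, v(1.75) = 6.75, v(2.1875) = 7.1875, v(2.625) = 7.625, v(3.0625) = 8.0625.
Sum = Δu · [v(0) + v(0.4375) + v(0.875) + ...].
Sum = 22.859375.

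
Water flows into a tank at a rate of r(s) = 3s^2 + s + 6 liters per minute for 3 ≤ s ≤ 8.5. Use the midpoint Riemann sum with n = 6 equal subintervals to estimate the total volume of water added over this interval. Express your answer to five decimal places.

650.59462

Δs = (8.5 − 3)/6 = 11/12.
Midpoints: 83/24, 4.375, 127/24, 149/24, 7.125, 193/24.
r(83/24) = 8705/192, r(4.375) = 67.796875, r(127/24) = 95.296875, r(149/24) = 24545/192, r(7.125) = 165.421875, r(193/24) = 208.046875.
Sum = Δs · [r(83/24) + r(4.375) + r(127/24) + ...].
Sum ≈ 650.59462.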